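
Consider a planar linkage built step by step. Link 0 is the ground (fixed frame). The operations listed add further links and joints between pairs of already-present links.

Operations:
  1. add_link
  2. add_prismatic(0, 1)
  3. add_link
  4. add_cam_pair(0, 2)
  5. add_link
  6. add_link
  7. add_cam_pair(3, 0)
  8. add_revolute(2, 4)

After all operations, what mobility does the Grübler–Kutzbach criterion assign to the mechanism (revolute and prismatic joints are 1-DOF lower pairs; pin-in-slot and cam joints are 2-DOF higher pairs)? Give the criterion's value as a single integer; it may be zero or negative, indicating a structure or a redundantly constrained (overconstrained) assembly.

(L,J1,J2)=(1,0,0); link0 fixed
link1: (2,0,0)
P 0-1 [J1]: (2,1,0)
link2: (3,1,0)
C 0-2 [J2]: (3,1,1)
link3: (4,1,1)
link4: (5,1,1)
C 3-0 [J2]: (5,1,2)
R 2-4 [J1]: (5,2,2)
Grübler: 3·4 − 2·2 − 2 = 6

M = 6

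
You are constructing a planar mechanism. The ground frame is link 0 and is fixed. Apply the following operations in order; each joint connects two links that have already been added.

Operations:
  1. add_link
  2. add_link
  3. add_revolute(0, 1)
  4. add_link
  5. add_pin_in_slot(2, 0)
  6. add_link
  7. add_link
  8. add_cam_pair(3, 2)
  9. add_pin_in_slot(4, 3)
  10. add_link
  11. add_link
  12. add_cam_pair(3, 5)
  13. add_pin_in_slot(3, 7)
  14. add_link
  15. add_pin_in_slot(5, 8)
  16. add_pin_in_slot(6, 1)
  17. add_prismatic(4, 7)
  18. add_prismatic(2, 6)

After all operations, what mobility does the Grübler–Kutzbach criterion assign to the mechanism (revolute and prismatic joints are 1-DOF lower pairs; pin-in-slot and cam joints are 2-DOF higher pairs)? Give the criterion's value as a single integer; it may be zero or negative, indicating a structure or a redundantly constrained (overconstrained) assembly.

M = 11

ground; <1,0,0>
#1 <2,0,0>
#2 <3,0,0>
R:0↔1 J1 <3,1,0>
#3 <4,1,0>
PS:2↔0 J2 <4,1,1>
#4 <5,1,1>
#5 <6,1,1>
C:3↔2 J2 <6,1,2>
PS:4↔3 J2 <6,1,3>
#6 <7,1,3>
#7 <8,1,3>
C:3↔5 J2 <8,1,4>
PS:3↔7 J2 <8,1,5>
#8 <9,1,5>
PS:5↔8 J2 <9,1,6>
PS:6↔1 J2 <9,1,7>
P:4↔7 J1 <9,2,7>
P:2↔6 J1 <9,3,7>
3×8 − 2×3 − 1×7 = 11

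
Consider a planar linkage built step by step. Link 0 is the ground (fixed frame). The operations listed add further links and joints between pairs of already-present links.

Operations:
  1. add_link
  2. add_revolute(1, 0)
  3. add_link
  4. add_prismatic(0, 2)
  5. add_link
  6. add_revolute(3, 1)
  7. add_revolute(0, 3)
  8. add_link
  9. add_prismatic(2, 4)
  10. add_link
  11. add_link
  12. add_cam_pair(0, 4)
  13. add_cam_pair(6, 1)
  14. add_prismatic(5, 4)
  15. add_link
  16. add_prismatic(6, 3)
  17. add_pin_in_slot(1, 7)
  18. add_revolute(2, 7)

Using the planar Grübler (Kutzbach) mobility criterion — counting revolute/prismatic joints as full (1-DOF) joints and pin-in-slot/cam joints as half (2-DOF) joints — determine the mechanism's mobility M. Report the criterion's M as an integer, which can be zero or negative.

M = 2

link 0 = ground. State L|J1|J2 = 1|0|0
+link1  2|0|0
R(1,0) f=1→J1  2|1|0
+link2  3|1|0
P(0,2) f=1→J1  3|2|0
+link3  4|2|0
R(3,1) f=1→J1  4|3|0
R(0,3) f=1→J1  4|4|0
+link4  5|4|0
P(2,4) f=1→J1  5|5|0
+link5  6|5|0
+link6  7|5|0
C(0,4) f=2→J2  7|5|1
C(6,1) f=2→J2  7|5|2
P(5,4) f=1→J1  7|6|2
+link7  8|6|2
P(6,3) f=1→J1  8|7|2
PS(1,7) f=2→J2  8|7|3
R(2,7) f=1→J1  8|8|3
M = 3(8−1)−2·8−3 = 21−16−3 = 2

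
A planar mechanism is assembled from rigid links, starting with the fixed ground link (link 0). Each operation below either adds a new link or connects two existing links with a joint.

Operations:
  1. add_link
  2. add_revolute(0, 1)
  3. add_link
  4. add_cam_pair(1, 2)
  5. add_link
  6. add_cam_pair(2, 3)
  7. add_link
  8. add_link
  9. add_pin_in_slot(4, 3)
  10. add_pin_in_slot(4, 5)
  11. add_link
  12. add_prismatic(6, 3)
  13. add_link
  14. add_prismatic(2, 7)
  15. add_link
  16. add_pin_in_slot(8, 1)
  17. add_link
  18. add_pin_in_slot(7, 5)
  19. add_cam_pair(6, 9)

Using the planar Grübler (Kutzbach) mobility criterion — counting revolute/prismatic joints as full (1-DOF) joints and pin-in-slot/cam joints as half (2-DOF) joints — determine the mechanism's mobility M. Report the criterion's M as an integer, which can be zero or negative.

[1;0;0] (link 0 is ground)
L+ [2;0;0]
R(0,1)∈J1 [2;1;0]
L+ [3;1;0]
C(1,2)∈J2 [3;1;1]
L+ [4;1;1]
C(2,3)∈J2 [4;1;2]
L+ [5;1;2]
L+ [6;1;2]
PS(4,3)∈J2 [6;1;3]
PS(4,5)∈J2 [6;1;4]
L+ [7;1;4]
P(6,3)∈J1 [7;2;4]
L+ [8;2;4]
P(2,7)∈J1 [8;3;4]
L+ [9;3;4]
PS(8,1)∈J2 [9;3;5]
L+ [10;3;5]
PS(7,5)∈J2 [10;3;6]
C(6,9)∈J2 [10;3;7]
mobility = 27 − 6 − 7 = 14

M = 14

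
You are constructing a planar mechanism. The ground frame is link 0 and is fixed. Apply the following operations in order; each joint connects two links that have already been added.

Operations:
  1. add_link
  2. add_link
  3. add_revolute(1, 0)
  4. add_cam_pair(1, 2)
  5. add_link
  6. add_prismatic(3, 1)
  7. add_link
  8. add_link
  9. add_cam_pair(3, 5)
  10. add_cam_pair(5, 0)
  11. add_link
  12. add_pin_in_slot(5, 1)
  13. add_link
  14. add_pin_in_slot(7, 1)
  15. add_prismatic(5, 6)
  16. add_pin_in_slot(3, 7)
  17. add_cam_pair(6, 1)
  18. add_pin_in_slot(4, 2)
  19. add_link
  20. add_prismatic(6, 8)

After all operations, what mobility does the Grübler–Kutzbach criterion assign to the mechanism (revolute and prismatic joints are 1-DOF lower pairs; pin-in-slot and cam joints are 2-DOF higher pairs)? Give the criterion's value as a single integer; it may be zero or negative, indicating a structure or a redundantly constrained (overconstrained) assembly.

link 0 = ground. State L|J1|J2 = 1|0|0
+link1  2|0|0
+link2  3|0|0
R(1,0) f=1→J1  3|1|0
C(1,2) f=2→J2  3|1|1
+link3  4|1|1
P(3,1) f=1→J1  4|2|1
+link4  5|2|1
+link5  6|2|1
C(3,5) f=2→J2  6|2|2
C(5,0) f=2→J2  6|2|3
+link6  7|2|3
PS(5,1) f=2→J2  7|2|4
+link7  8|2|4
PS(7,1) f=2→J2  8|2|5
P(5,6) f=1→J1  8|3|5
PS(3,7) f=2→J2  8|3|6
C(6,1) f=2→J2  8|3|7
PS(4,2) f=2→J2  8|3|8
+link8  9|3|8
P(6,8) f=1→J1  9|4|8
M = 3(9−1)−2·4−8 = 24−8−8 = 8

M = 8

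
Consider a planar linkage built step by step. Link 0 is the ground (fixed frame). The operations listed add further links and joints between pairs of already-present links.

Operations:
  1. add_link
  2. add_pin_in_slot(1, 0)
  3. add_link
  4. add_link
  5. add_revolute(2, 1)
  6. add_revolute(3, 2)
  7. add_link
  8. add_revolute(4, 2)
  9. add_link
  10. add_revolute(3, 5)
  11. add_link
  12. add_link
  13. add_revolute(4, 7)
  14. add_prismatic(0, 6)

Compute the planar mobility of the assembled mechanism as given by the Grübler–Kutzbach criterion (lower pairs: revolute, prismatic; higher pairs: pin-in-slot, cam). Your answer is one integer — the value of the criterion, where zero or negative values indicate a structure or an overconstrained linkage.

M = 8

L=1 J1=0 J2=0
add link → L=2 J1=0 J2=0
PS@1,0 dof=2 J2 → L=2 J1=0 J2=1
add link → L=3 J1=0 J2=1
add link → L=4 J1=0 J2=1
R@2,1 dof=1 J1 → L=4 J1=1 J2=1
R@3,2 dof=1 J1 → L=4 J1=2 J2=1
add link → L=5 J1=2 J2=1
R@4,2 dof=1 J1 → L=5 J1=3 J2=1
add link → L=6 J1=3 J2=1
R@3,5 dof=1 J1 → L=6 J1=4 J2=1
add link → L=7 J1=4 J2=1
add link → L=8 J1=4 J2=1
R@4,7 dof=1 J1 → L=8 J1=5 J2=1
P@0,6 dof=1 J1 → L=8 J1=6 J2=1
M=3(L−1)−2J1−J2=3·7−2·6−1=8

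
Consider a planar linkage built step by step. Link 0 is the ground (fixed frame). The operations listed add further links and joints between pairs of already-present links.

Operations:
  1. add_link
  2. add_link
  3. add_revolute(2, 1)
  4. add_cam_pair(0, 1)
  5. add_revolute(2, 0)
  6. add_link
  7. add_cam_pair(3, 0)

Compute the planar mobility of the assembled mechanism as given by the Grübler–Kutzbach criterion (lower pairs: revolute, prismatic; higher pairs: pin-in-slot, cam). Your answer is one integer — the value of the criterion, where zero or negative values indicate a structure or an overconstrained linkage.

[1;0;0] (link 0 is ground)
L+ [2;0;0]
L+ [3;0;0]
R(2,1)∈J1 [3;1;0]
C(0,1)∈J2 [3;1;1]
R(2,0)∈J1 [3;2;1]
L+ [4;2;1]
C(3,0)∈J2 [4;2;2]
mobility = 9 − 4 − 2 = 3

M = 3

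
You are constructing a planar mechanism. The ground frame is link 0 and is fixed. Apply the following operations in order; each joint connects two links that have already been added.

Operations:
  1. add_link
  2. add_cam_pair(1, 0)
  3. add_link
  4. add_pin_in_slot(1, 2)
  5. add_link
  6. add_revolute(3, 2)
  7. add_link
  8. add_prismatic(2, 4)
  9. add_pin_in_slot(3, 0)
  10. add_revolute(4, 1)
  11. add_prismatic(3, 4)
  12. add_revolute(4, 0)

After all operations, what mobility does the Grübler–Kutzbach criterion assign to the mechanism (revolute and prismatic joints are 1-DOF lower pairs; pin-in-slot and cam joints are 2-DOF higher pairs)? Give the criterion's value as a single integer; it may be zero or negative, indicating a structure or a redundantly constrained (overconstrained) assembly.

M = -1

(L,J1,J2)=(1,0,0); link0 fixed
link1: (2,0,0)
C 1-0 [J2]: (2,0,1)
link2: (3,0,1)
PS 1-2 [J2]: (3,0,2)
link3: (4,0,2)
R 3-2 [J1]: (4,1,2)
link4: (5,1,2)
P 2-4 [J1]: (5,2,2)
PS 3-0 [J2]: (5,2,3)
R 4-1 [J1]: (5,3,3)
P 3-4 [J1]: (5,4,3)
R 4-0 [J1]: (5,5,3)
Grübler: 3·4 − 2·5 − 3 = -1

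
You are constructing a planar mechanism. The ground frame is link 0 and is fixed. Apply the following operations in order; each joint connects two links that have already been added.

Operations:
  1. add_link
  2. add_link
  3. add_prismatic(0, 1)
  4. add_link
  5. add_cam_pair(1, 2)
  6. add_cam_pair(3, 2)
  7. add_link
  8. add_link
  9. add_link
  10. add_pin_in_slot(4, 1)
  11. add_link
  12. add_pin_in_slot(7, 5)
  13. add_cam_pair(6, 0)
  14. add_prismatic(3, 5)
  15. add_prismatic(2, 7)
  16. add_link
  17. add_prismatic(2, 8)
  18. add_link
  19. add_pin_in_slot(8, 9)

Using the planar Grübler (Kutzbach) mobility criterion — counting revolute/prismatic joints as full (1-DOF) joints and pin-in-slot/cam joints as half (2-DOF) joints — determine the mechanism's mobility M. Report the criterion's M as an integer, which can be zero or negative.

M = 13

[1;0;0] (link 0 is ground)
L+ [2;0;0]
L+ [3;0;0]
P(0,1)∈J1 [3;1;0]
L+ [4;1;0]
C(1,2)∈J2 [4;1;1]
C(3,2)∈J2 [4;1;2]
L+ [5;1;2]
L+ [6;1;2]
L+ [7;1;2]
PS(4,1)∈J2 [7;1;3]
L+ [8;1;3]
PS(7,5)∈J2 [8;1;4]
C(6,0)∈J2 [8;1;5]
P(3,5)∈J1 [8;2;5]
P(2,7)∈J1 [8;3;5]
L+ [9;3;5]
P(2,8)∈J1 [9;4;5]
L+ [10;4;5]
PS(8,9)∈J2 [10;4;6]
mobility = 27 − 8 − 6 = 13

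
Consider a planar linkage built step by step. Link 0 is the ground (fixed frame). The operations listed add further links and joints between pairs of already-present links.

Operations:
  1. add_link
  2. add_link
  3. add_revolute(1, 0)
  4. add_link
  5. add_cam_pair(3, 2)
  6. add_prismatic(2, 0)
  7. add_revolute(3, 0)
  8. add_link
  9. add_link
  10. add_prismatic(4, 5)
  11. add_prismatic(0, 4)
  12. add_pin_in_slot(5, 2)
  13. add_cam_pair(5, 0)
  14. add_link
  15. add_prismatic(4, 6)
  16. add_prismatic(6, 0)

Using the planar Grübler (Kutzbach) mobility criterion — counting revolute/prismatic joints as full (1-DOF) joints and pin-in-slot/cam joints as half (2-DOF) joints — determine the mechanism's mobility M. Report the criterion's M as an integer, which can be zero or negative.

link 0 = ground. State L|J1|J2 = 1|0|0
+link1  2|0|0
+link2  3|0|0
R(1,0) f=1→J1  3|1|0
+link3  4|1|0
C(3,2) f=2→J2  4|1|1
P(2,0) f=1→J1  4|2|1
R(3,0) f=1→J1  4|3|1
+link4  5|3|1
+link5  6|3|1
P(4,5) f=1→J1  6|4|1
P(0,4) f=1→J1  6|5|1
PS(5,2) f=2→J2  6|5|2
C(5,0) f=2→J2  6|5|3
+link6  7|5|3
P(4,6) f=1→J1  7|6|3
P(6,0) f=1→J1  7|7|3
M = 3(7−1)−2·7−3 = 18−14−3 = 1

M = 1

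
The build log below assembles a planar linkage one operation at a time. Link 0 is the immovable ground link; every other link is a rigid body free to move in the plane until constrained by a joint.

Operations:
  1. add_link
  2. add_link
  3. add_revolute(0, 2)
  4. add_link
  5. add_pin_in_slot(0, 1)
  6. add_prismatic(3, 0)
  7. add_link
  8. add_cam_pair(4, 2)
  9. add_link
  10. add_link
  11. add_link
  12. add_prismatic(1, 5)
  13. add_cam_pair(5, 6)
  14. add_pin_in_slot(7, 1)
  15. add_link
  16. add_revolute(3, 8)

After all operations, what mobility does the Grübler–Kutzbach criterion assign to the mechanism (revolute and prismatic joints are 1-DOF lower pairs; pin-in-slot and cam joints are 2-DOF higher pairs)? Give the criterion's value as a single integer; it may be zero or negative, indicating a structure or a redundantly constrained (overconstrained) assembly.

[1;0;0] (link 0 is ground)
L+ [2;0;0]
L+ [3;0;0]
R(0,2)∈J1 [3;1;0]
L+ [4;1;0]
PS(0,1)∈J2 [4;1;1]
P(3,0)∈J1 [4;2;1]
L+ [5;2;1]
C(4,2)∈J2 [5;2;2]
L+ [6;2;2]
L+ [7;2;2]
L+ [8;2;2]
P(1,5)∈J1 [8;3;2]
C(5,6)∈J2 [8;3;3]
PS(7,1)∈J2 [8;3;4]
L+ [9;3;4]
R(3,8)∈J1 [9;4;4]
mobility = 24 − 8 − 4 = 12

M = 12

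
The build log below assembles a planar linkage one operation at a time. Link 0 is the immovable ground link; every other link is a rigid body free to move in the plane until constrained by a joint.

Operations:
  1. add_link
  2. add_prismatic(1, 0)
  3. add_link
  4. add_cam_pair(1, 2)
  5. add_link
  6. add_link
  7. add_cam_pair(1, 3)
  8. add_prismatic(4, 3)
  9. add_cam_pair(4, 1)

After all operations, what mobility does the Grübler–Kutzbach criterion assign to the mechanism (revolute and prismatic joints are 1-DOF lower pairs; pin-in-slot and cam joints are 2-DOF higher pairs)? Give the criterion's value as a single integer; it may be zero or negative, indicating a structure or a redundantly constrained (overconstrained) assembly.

(L,J1,J2)=(1,0,0); link0 fixed
link1: (2,0,0)
P 1-0 [J1]: (2,1,0)
link2: (3,1,0)
C 1-2 [J2]: (3,1,1)
link3: (4,1,1)
link4: (5,1,1)
C 1-3 [J2]: (5,1,2)
P 4-3 [J1]: (5,2,2)
C 4-1 [J2]: (5,2,3)
Grübler: 3·4 − 2·2 − 3 = 5

M = 5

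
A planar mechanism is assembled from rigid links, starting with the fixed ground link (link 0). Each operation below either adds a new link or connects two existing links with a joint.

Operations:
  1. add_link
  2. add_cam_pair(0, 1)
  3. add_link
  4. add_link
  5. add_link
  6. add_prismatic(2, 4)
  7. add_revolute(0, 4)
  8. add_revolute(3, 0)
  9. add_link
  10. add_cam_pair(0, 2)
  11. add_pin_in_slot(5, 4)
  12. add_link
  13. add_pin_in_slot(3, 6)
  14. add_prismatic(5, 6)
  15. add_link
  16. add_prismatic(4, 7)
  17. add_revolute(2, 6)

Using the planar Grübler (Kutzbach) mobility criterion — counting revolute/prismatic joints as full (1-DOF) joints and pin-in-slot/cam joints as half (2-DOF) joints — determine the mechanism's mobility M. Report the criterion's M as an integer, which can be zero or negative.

L=1 J1=0 J2=0
add link → L=2 J1=0 J2=0
C@0,1 dof=2 J2 → L=2 J1=0 J2=1
add link → L=3 J1=0 J2=1
add link → L=4 J1=0 J2=1
add link → L=5 J1=0 J2=1
P@2,4 dof=1 J1 → L=5 J1=1 J2=1
R@0,4 dof=1 J1 → L=5 J1=2 J2=1
R@3,0 dof=1 J1 → L=5 J1=3 J2=1
add link → L=6 J1=3 J2=1
C@0,2 dof=2 J2 → L=6 J1=3 J2=2
PS@5,4 dof=2 J2 → L=6 J1=3 J2=3
add link → L=7 J1=3 J2=3
PS@3,6 dof=2 J2 → L=7 J1=3 J2=4
P@5,6 dof=1 J1 → L=7 J1=4 J2=4
add link → L=8 J1=4 J2=4
P@4,7 dof=1 J1 → L=8 J1=5 J2=4
R@2,6 dof=1 J1 → L=8 J1=6 J2=4
M=3(L−1)−2J1−J2=3·7−2·6−4=5

M = 5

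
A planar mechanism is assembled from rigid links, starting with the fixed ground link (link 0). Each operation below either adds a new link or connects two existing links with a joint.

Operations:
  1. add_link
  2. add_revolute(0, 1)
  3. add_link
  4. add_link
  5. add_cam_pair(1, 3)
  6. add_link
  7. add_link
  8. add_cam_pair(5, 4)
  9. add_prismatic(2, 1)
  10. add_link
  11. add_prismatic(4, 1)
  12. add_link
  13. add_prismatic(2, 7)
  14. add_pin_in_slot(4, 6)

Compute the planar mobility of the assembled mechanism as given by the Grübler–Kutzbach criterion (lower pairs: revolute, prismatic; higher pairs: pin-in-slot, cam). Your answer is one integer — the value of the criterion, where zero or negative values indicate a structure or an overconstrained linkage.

M = 10

[1;0;0] (link 0 is ground)
L+ [2;0;0]
R(0,1)∈J1 [2;1;0]
L+ [3;1;0]
L+ [4;1;0]
C(1,3)∈J2 [4;1;1]
L+ [5;1;1]
L+ [6;1;1]
C(5,4)∈J2 [6;1;2]
P(2,1)∈J1 [6;2;2]
L+ [7;2;2]
P(4,1)∈J1 [7;3;2]
L+ [8;3;2]
P(2,7)∈J1 [8;4;2]
PS(4,6)∈J2 [8;4;3]
mobility = 21 − 8 − 3 = 10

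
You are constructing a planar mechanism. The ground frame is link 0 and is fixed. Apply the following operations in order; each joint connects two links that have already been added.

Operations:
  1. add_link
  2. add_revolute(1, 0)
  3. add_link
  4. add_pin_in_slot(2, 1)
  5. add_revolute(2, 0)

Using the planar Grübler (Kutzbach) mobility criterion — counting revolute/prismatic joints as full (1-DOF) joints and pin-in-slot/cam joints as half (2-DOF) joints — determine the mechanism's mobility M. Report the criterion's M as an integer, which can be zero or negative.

L=1 J1=0 J2=0
add link → L=2 J1=0 J2=0
R@1,0 dof=1 J1 → L=2 J1=1 J2=0
add link → L=3 J1=1 J2=0
PS@2,1 dof=2 J2 → L=3 J1=1 J2=1
R@2,0 dof=1 J1 → L=3 J1=2 J2=1
M=3(L−1)−2J1−J2=3·2−2·2−1=1

M = 1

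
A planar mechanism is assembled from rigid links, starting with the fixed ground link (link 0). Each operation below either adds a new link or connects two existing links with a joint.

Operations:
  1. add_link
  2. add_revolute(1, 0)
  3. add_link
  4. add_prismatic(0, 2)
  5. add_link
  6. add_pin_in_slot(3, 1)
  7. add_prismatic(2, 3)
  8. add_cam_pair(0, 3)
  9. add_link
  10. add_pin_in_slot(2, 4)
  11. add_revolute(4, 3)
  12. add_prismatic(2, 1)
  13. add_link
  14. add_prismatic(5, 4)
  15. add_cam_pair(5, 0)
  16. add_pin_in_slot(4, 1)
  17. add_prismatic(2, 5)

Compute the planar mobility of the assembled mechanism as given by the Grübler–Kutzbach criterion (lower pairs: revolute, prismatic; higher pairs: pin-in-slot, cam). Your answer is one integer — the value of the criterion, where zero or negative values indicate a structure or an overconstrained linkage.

(L,J1,J2)=(1,0,0); link0 fixed
link1: (2,0,0)
R 1-0 [J1]: (2,1,0)
link2: (3,1,0)
P 0-2 [J1]: (3,2,0)
link3: (4,2,0)
PS 3-1 [J2]: (4,2,1)
P 2-3 [J1]: (4,3,1)
C 0-3 [J2]: (4,3,2)
link4: (5,3,2)
PS 2-4 [J2]: (5,3,3)
R 4-3 [J1]: (5,4,3)
P 2-1 [J1]: (5,5,3)
link5: (6,5,3)
P 5-4 [J1]: (6,6,3)
C 5-0 [J2]: (6,6,4)
PS 4-1 [J2]: (6,6,5)
P 2-5 [J1]: (6,7,5)
Grübler: 3·5 − 2·7 − 5 = -4

M = -4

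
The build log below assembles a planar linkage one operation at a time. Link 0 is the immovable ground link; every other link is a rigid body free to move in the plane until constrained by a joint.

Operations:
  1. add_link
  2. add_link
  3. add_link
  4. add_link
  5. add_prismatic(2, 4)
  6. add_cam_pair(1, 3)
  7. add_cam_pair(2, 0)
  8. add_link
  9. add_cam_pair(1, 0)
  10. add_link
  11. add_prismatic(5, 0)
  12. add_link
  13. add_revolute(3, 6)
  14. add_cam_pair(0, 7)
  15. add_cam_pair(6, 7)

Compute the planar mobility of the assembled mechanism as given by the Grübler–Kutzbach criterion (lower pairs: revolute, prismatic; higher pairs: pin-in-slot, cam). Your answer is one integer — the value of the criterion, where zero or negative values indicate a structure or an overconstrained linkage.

M = 10

ground; <1,0,0>
#1 <2,0,0>
#2 <3,0,0>
#3 <4,0,0>
#4 <5,0,0>
P:2↔4 J1 <5,1,0>
C:1↔3 J2 <5,1,1>
C:2↔0 J2 <5,1,2>
#5 <6,1,2>
C:1↔0 J2 <6,1,3>
#6 <7,1,3>
P:5↔0 J1 <7,2,3>
#7 <8,2,3>
R:3↔6 J1 <8,3,3>
C:0↔7 J2 <8,3,4>
C:6↔7 J2 <8,3,5>
3×7 − 2×3 − 1×5 = 10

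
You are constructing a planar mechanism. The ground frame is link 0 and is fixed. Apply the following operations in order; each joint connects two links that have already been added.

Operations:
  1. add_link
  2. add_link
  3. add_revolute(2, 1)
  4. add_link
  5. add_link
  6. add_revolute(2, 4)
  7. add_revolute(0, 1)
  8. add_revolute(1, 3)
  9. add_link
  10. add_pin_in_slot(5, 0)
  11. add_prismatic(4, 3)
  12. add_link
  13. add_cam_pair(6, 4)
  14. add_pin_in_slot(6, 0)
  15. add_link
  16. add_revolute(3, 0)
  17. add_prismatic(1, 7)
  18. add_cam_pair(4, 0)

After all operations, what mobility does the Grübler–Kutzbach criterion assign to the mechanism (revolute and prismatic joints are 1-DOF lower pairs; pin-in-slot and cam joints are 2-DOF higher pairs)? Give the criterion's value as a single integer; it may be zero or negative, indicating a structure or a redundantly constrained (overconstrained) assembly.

link 0 = ground. State L|J1|J2 = 1|0|0
+link1  2|0|0
+link2  3|0|0
R(2,1) f=1→J1  3|1|0
+link3  4|1|0
+link4  5|1|0
R(2,4) f=1→J1  5|2|0
R(0,1) f=1→J1  5|3|0
R(1,3) f=1→J1  5|4|0
+link5  6|4|0
PS(5,0) f=2→J2  6|4|1
P(4,3) f=1→J1  6|5|1
+link6  7|5|1
C(6,4) f=2→J2  7|5|2
PS(6,0) f=2→J2  7|5|3
+link7  8|5|3
R(3,0) f=1→J1  8|6|3
P(1,7) f=1→J1  8|7|3
C(4,0) f=2→J2  8|7|4
M = 3(8−1)−2·7−4 = 21−14−4 = 3

M = 3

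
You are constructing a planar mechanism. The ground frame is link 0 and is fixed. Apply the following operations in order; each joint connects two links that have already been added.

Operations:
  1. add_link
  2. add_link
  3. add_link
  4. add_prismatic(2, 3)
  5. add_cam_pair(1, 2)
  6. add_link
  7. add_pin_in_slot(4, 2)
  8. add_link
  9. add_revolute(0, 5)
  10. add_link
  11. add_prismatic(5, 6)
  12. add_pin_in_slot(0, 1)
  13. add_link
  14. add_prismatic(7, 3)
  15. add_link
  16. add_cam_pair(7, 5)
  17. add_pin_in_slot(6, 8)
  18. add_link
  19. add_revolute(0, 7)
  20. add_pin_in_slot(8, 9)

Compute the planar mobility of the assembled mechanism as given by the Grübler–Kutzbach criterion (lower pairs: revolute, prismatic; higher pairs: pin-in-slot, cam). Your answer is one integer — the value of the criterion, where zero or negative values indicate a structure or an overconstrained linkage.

M = 11

ground; <1,0,0>
#1 <2,0,0>
#2 <3,0,0>
#3 <4,0,0>
P:2↔3 J1 <4,1,0>
C:1↔2 J2 <4,1,1>
#4 <5,1,1>
PS:4↔2 J2 <5,1,2>
#5 <6,1,2>
R:0↔5 J1 <6,2,2>
#6 <7,2,2>
P:5↔6 J1 <7,3,2>
PS:0↔1 J2 <7,3,3>
#7 <8,3,3>
P:7↔3 J1 <8,4,3>
#8 <9,4,3>
C:7↔5 J2 <9,4,4>
PS:6↔8 J2 <9,4,5>
#9 <10,4,5>
R:0↔7 J1 <10,5,5>
PS:8↔9 J2 <10,5,6>
3×9 − 2×5 − 1×6 = 11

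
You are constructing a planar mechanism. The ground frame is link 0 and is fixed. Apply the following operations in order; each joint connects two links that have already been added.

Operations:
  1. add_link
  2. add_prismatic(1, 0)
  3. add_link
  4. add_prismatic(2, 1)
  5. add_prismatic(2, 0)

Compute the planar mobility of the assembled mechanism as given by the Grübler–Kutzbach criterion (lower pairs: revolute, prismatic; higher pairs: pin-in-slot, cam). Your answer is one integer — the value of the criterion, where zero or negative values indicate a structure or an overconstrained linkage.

M = 0

L=1 J1=0 J2=0
add link → L=2 J1=0 J2=0
P@1,0 dof=1 J1 → L=2 J1=1 J2=0
add link → L=3 J1=1 J2=0
P@2,1 dof=1 J1 → L=3 J1=2 J2=0
P@2,0 dof=1 J1 → L=3 J1=3 J2=0
M=3(L−1)−2J1−J2=3·2−2·3−0=0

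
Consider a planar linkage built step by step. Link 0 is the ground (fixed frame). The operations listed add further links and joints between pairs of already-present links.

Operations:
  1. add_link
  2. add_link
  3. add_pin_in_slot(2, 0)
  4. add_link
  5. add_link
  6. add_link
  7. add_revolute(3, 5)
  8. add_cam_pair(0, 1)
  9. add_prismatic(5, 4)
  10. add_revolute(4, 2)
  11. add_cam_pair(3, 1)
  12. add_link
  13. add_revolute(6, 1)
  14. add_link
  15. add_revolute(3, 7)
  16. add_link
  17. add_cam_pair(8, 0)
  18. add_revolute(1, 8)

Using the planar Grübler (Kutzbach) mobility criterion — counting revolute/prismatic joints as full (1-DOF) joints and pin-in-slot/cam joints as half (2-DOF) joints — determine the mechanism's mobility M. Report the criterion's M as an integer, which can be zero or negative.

(L,J1,J2)=(1,0,0); link0 fixed
link1: (2,0,0)
link2: (3,0,0)
PS 2-0 [J2]: (3,0,1)
link3: (4,0,1)
link4: (5,0,1)
link5: (6,0,1)
R 3-5 [J1]: (6,1,1)
C 0-1 [J2]: (6,1,2)
P 5-4 [J1]: (6,2,2)
R 4-2 [J1]: (6,3,2)
C 3-1 [J2]: (6,3,3)
link6: (7,3,3)
R 6-1 [J1]: (7,4,3)
link7: (8,4,3)
R 3-7 [J1]: (8,5,3)
link8: (9,5,3)
C 8-0 [J2]: (9,5,4)
R 1-8 [J1]: (9,6,4)
Grübler: 3·8 − 2·6 − 4 = 8

M = 8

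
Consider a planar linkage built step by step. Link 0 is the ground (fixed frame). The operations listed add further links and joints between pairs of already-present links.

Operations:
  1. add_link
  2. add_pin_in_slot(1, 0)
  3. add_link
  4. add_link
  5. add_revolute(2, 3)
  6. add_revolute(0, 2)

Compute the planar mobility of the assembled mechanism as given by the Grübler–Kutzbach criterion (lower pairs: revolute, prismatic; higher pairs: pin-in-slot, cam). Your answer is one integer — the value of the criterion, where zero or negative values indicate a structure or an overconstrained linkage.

L=1 J1=0 J2=0
add link → L=2 J1=0 J2=0
PS@1,0 dof=2 J2 → L=2 J1=0 J2=1
add link → L=3 J1=0 J2=1
add link → L=4 J1=0 J2=1
R@2,3 dof=1 J1 → L=4 J1=1 J2=1
R@0,2 dof=1 J1 → L=4 J1=2 J2=1
M=3(L−1)−2J1−J2=3·3−2·2−1=4

M = 4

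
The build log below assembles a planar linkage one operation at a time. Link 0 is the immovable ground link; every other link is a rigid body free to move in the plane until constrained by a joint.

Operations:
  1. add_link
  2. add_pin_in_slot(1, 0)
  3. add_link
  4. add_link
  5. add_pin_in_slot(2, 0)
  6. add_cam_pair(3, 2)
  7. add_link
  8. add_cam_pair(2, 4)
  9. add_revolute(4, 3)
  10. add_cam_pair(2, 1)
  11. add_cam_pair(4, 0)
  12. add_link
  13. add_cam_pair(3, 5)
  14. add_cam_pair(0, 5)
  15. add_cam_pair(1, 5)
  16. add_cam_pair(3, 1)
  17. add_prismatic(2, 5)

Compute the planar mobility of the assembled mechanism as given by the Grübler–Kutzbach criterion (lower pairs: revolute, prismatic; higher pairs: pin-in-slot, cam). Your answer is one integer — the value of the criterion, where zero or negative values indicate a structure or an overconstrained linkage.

M = 1

[1;0;0] (link 0 is ground)
L+ [2;0;0]
PS(1,0)∈J2 [2;0;1]
L+ [3;0;1]
L+ [4;0;1]
PS(2,0)∈J2 [4;0;2]
C(3,2)∈J2 [4;0;3]
L+ [5;0;3]
C(2,4)∈J2 [5;0;4]
R(4,3)∈J1 [5;1;4]
C(2,1)∈J2 [5;1;5]
C(4,0)∈J2 [5;1;6]
L+ [6;1;6]
C(3,5)∈J2 [6;1;7]
C(0,5)∈J2 [6;1;8]
C(1,5)∈J2 [6;1;9]
C(3,1)∈J2 [6;1;10]
P(2,5)∈J1 [6;2;10]
mobility = 15 − 4 − 10 = 1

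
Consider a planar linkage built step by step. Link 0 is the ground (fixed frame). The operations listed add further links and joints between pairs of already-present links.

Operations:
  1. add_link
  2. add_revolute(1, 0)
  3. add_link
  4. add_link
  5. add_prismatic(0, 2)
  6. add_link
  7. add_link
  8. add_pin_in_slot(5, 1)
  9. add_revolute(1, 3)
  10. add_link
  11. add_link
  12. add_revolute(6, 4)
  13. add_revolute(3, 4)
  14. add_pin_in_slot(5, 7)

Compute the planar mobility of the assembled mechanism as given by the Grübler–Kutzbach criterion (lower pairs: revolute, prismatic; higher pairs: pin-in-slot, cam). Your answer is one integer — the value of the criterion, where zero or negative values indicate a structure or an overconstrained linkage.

M = 9

L=1 J1=0 J2=0
add link → L=2 J1=0 J2=0
R@1,0 dof=1 J1 → L=2 J1=1 J2=0
add link → L=3 J1=1 J2=0
add link → L=4 J1=1 J2=0
P@0,2 dof=1 J1 → L=4 J1=2 J2=0
add link → L=5 J1=2 J2=0
add link → L=6 J1=2 J2=0
PS@5,1 dof=2 J2 → L=6 J1=2 J2=1
R@1,3 dof=1 J1 → L=6 J1=3 J2=1
add link → L=7 J1=3 J2=1
add link → L=8 J1=3 J2=1
R@6,4 dof=1 J1 → L=8 J1=4 J2=1
R@3,4 dof=1 J1 → L=8 J1=5 J2=1
PS@5,7 dof=2 J2 → L=8 J1=5 J2=2
M=3(L−1)−2J1−J2=3·7−2·5−2=9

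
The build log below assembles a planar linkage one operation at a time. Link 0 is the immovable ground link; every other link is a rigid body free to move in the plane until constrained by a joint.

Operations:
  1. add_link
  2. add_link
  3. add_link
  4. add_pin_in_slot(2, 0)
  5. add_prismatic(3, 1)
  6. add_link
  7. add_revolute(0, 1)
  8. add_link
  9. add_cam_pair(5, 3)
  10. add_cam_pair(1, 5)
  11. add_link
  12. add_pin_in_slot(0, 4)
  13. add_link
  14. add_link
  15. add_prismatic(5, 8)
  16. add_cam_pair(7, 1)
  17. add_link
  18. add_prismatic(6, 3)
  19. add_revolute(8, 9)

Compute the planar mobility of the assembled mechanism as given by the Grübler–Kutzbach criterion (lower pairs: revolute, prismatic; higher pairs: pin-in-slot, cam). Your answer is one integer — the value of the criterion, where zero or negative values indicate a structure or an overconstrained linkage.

[1;0;0] (link 0 is ground)
L+ [2;0;0]
L+ [3;0;0]
L+ [4;0;0]
PS(2,0)∈J2 [4;0;1]
P(3,1)∈J1 [4;1;1]
L+ [5;1;1]
R(0,1)∈J1 [5;2;1]
L+ [6;2;1]
C(5,3)∈J2 [6;2;2]
C(1,5)∈J2 [6;2;3]
L+ [7;2;3]
PS(0,4)∈J2 [7;2;4]
L+ [8;2;4]
L+ [9;2;4]
P(5,8)∈J1 [9;3;4]
C(7,1)∈J2 [9;3;5]
L+ [10;3;5]
P(6,3)∈J1 [10;4;5]
R(8,9)∈J1 [10;5;5]
mobility = 27 − 10 − 5 = 12

M = 12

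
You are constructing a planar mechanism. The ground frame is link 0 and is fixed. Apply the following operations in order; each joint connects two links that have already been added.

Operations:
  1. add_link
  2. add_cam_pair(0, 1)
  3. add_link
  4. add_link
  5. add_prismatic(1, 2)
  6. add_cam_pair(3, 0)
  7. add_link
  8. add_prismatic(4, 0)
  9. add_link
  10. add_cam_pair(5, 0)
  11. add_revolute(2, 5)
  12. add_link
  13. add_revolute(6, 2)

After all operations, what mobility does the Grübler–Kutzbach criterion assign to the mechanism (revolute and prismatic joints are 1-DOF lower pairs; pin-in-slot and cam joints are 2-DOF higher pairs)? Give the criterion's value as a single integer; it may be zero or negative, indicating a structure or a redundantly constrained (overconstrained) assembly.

[1;0;0] (link 0 is ground)
L+ [2;0;0]
C(0,1)∈J2 [2;0;1]
L+ [3;0;1]
L+ [4;0;1]
P(1,2)∈J1 [4;1;1]
C(3,0)∈J2 [4;1;2]
L+ [5;1;2]
P(4,0)∈J1 [5;2;2]
L+ [6;2;2]
C(5,0)∈J2 [6;2;3]
R(2,5)∈J1 [6;3;3]
L+ [7;3;3]
R(6,2)∈J1 [7;4;3]
mobility = 18 − 8 − 3 = 7

M = 7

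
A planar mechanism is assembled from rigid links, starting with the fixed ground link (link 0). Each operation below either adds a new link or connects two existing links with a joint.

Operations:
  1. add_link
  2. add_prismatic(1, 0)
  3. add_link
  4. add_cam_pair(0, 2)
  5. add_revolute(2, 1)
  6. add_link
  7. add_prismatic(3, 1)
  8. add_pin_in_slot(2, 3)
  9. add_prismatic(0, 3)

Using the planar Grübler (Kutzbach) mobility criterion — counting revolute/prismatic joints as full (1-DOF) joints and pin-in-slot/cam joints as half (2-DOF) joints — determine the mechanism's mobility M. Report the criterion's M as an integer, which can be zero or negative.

[1;0;0] (link 0 is ground)
L+ [2;0;0]
P(1,0)∈J1 [2;1;0]
L+ [3;1;0]
C(0,2)∈J2 [3;1;1]
R(2,1)∈J1 [3;2;1]
L+ [4;2;1]
P(3,1)∈J1 [4;3;1]
PS(2,3)∈J2 [4;3;2]
P(0,3)∈J1 [4;4;2]
mobility = 9 − 8 − 2 = -1

M = -1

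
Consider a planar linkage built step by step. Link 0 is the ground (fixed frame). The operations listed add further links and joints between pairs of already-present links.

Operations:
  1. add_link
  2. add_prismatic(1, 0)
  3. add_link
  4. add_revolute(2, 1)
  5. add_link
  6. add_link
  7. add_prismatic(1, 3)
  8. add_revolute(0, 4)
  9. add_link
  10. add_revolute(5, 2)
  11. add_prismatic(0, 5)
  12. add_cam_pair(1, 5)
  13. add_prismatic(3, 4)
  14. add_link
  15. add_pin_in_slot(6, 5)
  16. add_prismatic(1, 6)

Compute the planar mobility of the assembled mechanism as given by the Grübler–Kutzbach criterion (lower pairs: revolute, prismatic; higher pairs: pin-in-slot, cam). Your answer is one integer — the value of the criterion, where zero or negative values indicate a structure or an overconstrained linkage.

ground; <1,0,0>
#1 <2,0,0>
P:1↔0 J1 <2,1,0>
#2 <3,1,0>
R:2↔1 J1 <3,2,0>
#3 <4,2,0>
#4 <5,2,0>
P:1↔3 J1 <5,3,0>
R:0↔4 J1 <5,4,0>
#5 <6,4,0>
R:5↔2 J1 <6,5,0>
P:0↔5 J1 <6,6,0>
C:1↔5 J2 <6,6,1>
P:3↔4 J1 <6,7,1>
#6 <7,7,1>
PS:6↔5 J2 <7,7,2>
P:1↔6 J1 <7,8,2>
3×6 − 2×8 − 1×2 = 0

M = 0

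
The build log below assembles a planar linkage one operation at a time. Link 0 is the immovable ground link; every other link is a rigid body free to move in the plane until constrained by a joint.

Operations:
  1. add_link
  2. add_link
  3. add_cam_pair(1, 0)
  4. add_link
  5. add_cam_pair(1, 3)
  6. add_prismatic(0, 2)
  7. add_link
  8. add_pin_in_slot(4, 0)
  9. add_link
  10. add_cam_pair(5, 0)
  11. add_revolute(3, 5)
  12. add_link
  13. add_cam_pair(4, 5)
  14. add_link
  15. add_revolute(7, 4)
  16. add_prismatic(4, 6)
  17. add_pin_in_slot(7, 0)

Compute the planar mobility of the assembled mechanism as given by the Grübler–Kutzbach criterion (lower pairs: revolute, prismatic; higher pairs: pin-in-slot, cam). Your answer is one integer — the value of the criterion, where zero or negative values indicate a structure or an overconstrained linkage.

M = 7

L=1 J1=0 J2=0
add link → L=2 J1=0 J2=0
add link → L=3 J1=0 J2=0
C@1,0 dof=2 J2 → L=3 J1=0 J2=1
add link → L=4 J1=0 J2=1
C@1,3 dof=2 J2 → L=4 J1=0 J2=2
P@0,2 dof=1 J1 → L=4 J1=1 J2=2
add link → L=5 J1=1 J2=2
PS@4,0 dof=2 J2 → L=5 J1=1 J2=3
add link → L=6 J1=1 J2=3
C@5,0 dof=2 J2 → L=6 J1=1 J2=4
R@3,5 dof=1 J1 → L=6 J1=2 J2=4
add link → L=7 J1=2 J2=4
C@4,5 dof=2 J2 → L=7 J1=2 J2=5
add link → L=8 J1=2 J2=5
R@7,4 dof=1 J1 → L=8 J1=3 J2=5
P@4,6 dof=1 J1 → L=8 J1=4 J2=5
PS@7,0 dof=2 J2 → L=8 J1=4 J2=6
M=3(L−1)−2J1−J2=3·7−2·4−6=7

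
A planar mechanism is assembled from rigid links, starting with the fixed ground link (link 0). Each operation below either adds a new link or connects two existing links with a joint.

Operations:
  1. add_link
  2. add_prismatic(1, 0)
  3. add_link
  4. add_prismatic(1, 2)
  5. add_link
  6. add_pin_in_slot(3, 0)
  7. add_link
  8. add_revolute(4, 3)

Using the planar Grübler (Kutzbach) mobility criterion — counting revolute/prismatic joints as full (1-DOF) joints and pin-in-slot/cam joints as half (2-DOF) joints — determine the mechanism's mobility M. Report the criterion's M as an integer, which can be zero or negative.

M = 5

ground; <1,0,0>
#1 <2,0,0>
P:1↔0 J1 <2,1,0>
#2 <3,1,0>
P:1↔2 J1 <3,2,0>
#3 <4,2,0>
PS:3↔0 J2 <4,2,1>
#4 <5,2,1>
R:4↔3 J1 <5,3,1>
3×4 − 2×3 − 1×1 = 5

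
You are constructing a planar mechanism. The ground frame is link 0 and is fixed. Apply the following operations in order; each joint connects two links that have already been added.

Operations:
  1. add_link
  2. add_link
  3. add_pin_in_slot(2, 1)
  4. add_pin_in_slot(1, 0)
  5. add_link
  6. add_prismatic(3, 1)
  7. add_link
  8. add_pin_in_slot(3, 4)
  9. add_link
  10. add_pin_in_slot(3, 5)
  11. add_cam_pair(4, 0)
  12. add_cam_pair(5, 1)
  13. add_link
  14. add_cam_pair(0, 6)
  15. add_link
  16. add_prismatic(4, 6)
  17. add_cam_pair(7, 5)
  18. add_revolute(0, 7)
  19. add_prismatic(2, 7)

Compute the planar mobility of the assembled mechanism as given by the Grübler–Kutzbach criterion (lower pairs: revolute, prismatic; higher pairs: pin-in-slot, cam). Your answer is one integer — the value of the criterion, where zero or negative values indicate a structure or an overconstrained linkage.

link 0 = ground. State L|J1|J2 = 1|0|0
+link1  2|0|0
+link2  3|0|0
PS(2,1) f=2→J2  3|0|1
PS(1,0) f=2→J2  3|0|2
+link3  4|0|2
P(3,1) f=1→J1  4|1|2
+link4  5|1|2
PS(3,4) f=2→J2  5|1|3
+link5  6|1|3
PS(3,5) f=2→J2  6|1|4
C(4,0) f=2→J2  6|1|5
C(5,1) f=2→J2  6|1|6
+link6  7|1|6
C(0,6) f=2→J2  7|1|7
+link7  8|1|7
P(4,6) f=1→J1  8|2|7
C(7,5) f=2→J2  8|2|8
R(0,7) f=1→J1  8|3|8
P(2,7) f=1→J1  8|4|8
M = 3(8−1)−2·4−8 = 21−8−8 = 5

M = 5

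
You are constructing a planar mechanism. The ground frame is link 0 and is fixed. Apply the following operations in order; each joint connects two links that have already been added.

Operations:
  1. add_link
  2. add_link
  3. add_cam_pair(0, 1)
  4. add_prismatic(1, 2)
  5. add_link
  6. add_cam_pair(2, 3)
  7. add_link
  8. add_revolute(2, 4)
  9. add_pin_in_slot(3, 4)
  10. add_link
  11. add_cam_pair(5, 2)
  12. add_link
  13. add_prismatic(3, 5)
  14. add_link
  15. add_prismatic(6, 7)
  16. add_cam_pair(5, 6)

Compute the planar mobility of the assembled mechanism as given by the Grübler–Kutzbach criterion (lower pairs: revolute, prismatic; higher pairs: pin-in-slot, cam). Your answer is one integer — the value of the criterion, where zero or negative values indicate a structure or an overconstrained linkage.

M = 8

[1;0;0] (link 0 is ground)
L+ [2;0;0]
L+ [3;0;0]
C(0,1)∈J2 [3;0;1]
P(1,2)∈J1 [3;1;1]
L+ [4;1;1]
C(2,3)∈J2 [4;1;2]
L+ [5;1;2]
R(2,4)∈J1 [5;2;2]
PS(3,4)∈J2 [5;2;3]
L+ [6;2;3]
C(5,2)∈J2 [6;2;4]
L+ [7;2;4]
P(3,5)∈J1 [7;3;4]
L+ [8;3;4]
P(6,7)∈J1 [8;4;4]
C(5,6)∈J2 [8;4;5]
mobility = 21 − 8 − 5 = 8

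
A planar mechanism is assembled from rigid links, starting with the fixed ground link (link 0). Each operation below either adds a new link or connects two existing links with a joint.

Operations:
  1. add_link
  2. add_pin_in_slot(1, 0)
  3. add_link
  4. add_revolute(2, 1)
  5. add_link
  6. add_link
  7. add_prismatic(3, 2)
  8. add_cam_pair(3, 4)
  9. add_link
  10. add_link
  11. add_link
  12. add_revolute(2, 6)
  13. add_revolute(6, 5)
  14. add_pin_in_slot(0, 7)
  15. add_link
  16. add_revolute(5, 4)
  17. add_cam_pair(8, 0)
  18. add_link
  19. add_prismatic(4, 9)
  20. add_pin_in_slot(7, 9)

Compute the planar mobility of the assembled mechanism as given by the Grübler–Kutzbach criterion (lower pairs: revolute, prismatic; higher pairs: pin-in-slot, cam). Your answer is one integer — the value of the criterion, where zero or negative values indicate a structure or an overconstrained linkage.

link 0 = ground. State L|J1|J2 = 1|0|0
+link1  2|0|0
PS(1,0) f=2→J2  2|0|1
+link2  3|0|1
R(2,1) f=1→J1  3|1|1
+link3  4|1|1
+link4  5|1|1
P(3,2) f=1→J1  5|2|1
C(3,4) f=2→J2  5|2|2
+link5  6|2|2
+link6  7|2|2
+link7  8|2|2
R(2,6) f=1→J1  8|3|2
R(6,5) f=1→J1  8|4|2
PS(0,7) f=2→J2  8|4|3
+link8  9|4|3
R(5,4) f=1→J1  9|5|3
C(8,0) f=2→J2  9|5|4
+link9  10|5|4
P(4,9) f=1→J1  10|6|4
PS(7,9) f=2→J2  10|6|5
M = 3(10−1)−2·6−5 = 27−12−5 = 10

M = 10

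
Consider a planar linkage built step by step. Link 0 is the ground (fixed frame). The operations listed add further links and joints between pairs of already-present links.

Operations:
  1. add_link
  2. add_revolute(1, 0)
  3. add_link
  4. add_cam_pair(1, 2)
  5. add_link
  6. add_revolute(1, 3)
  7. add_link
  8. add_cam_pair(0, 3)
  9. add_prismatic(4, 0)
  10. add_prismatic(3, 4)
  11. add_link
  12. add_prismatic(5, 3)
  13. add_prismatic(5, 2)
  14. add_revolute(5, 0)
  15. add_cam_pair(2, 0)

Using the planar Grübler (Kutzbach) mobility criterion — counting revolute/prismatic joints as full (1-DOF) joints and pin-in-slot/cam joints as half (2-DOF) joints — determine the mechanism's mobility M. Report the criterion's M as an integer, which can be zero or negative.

M = -2

[1;0;0] (link 0 is ground)
L+ [2;0;0]
R(1,0)∈J1 [2;1;0]
L+ [3;1;0]
C(1,2)∈J2 [3;1;1]
L+ [4;1;1]
R(1,3)∈J1 [4;2;1]
L+ [5;2;1]
C(0,3)∈J2 [5;2;2]
P(4,0)∈J1 [5;3;2]
P(3,4)∈J1 [5;4;2]
L+ [6;4;2]
P(5,3)∈J1 [6;5;2]
P(5,2)∈J1 [6;6;2]
R(5,0)∈J1 [6;7;2]
C(2,0)∈J2 [6;7;3]
mobility = 15 − 14 − 3 = -2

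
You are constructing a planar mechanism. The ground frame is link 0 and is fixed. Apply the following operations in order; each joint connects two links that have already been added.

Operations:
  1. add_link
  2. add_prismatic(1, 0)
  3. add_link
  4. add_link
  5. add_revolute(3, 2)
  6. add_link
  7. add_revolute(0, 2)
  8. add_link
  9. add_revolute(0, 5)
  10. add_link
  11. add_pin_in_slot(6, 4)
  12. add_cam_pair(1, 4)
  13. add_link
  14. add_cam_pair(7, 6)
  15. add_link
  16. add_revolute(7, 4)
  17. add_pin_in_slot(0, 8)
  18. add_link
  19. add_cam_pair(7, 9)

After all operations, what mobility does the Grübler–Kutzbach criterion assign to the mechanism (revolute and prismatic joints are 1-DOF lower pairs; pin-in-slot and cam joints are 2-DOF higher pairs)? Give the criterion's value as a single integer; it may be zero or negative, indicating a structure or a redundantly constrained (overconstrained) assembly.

(L,J1,J2)=(1,0,0); link0 fixed
link1: (2,0,0)
P 1-0 [J1]: (2,1,0)
link2: (3,1,0)
link3: (4,1,0)
R 3-2 [J1]: (4,2,0)
link4: (5,2,0)
R 0-2 [J1]: (5,3,0)
link5: (6,3,0)
R 0-5 [J1]: (6,4,0)
link6: (7,4,0)
PS 6-4 [J2]: (7,4,1)
C 1-4 [J2]: (7,4,2)
link7: (8,4,2)
C 7-6 [J2]: (8,4,3)
link8: (9,4,3)
R 7-4 [J1]: (9,5,3)
PS 0-8 [J2]: (9,5,4)
link9: (10,5,4)
C 7-9 [J2]: (10,5,5)
Grübler: 3·9 − 2·5 − 5 = 12

M = 12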